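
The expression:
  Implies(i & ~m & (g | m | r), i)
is always true.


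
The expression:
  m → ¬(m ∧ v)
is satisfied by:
  {m: False, v: False}
  {v: True, m: False}
  {m: True, v: False}


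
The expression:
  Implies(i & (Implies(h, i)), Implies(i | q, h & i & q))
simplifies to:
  ~i | (h & q)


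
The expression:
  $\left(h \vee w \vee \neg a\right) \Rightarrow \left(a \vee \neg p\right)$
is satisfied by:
  {a: True, p: False}
  {p: False, a: False}
  {p: True, a: True}


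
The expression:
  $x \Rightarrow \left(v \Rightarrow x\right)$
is always true.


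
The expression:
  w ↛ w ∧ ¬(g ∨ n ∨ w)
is never true.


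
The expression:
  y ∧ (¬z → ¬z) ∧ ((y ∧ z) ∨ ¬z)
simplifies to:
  y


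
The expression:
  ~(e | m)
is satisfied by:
  {e: False, m: False}


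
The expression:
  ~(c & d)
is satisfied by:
  {c: False, d: False}
  {d: True, c: False}
  {c: True, d: False}


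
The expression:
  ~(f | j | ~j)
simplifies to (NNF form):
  False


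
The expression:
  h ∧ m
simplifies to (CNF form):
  h ∧ m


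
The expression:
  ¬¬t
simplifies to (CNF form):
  t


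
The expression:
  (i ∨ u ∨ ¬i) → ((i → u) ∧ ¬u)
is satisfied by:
  {u: False, i: False}


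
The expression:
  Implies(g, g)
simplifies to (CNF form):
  True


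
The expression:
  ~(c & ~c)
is always true.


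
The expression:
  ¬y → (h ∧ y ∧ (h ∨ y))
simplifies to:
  y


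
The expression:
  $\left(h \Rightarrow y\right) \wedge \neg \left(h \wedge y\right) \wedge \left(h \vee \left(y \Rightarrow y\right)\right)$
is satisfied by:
  {h: False}


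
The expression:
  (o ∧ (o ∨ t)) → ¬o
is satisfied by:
  {o: False}


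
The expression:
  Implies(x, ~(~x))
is always true.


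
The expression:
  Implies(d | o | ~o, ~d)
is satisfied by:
  {d: False}


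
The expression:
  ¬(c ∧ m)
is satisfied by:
  {m: False, c: False}
  {c: True, m: False}
  {m: True, c: False}


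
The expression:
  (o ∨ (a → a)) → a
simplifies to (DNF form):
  a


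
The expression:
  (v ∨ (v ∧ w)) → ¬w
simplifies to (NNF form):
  ¬v ∨ ¬w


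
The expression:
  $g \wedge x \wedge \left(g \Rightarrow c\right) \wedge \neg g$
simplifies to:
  $\text{False}$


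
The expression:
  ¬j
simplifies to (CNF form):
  ¬j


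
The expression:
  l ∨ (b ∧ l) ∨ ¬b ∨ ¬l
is always true.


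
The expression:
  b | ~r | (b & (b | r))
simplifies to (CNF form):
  b | ~r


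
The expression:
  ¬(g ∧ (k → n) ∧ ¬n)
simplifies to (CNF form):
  k ∨ n ∨ ¬g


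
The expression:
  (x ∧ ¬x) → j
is always true.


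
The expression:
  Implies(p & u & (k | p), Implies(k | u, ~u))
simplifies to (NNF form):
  ~p | ~u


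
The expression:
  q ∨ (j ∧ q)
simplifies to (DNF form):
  q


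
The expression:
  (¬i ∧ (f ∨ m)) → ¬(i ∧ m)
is always true.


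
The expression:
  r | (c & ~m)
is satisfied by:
  {r: True, c: True, m: False}
  {r: True, m: False, c: False}
  {r: True, c: True, m: True}
  {r: True, m: True, c: False}
  {c: True, m: False, r: False}


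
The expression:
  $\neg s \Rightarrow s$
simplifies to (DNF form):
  $s$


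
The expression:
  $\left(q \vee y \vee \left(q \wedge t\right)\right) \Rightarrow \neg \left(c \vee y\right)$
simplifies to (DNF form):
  $\left(\neg c \wedge \neg y\right) \vee \left(\neg q \wedge \neg y\right)$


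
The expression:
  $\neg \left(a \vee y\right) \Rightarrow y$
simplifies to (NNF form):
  $a \vee y$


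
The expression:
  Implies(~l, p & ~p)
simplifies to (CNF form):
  l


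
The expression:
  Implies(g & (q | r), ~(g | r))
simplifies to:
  ~g | (~q & ~r)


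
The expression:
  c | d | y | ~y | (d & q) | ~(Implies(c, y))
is always true.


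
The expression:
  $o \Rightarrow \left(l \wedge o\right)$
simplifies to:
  $l \vee \neg o$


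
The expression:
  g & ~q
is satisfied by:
  {g: True, q: False}


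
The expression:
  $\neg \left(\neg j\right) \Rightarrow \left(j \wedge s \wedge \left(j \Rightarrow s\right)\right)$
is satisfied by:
  {s: True, j: False}
  {j: False, s: False}
  {j: True, s: True}


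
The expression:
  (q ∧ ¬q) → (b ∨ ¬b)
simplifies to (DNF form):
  True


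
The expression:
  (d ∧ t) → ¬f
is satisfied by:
  {t: False, d: False, f: False}
  {f: True, t: False, d: False}
  {d: True, t: False, f: False}
  {f: True, d: True, t: False}
  {t: True, f: False, d: False}
  {f: True, t: True, d: False}
  {d: True, t: True, f: False}


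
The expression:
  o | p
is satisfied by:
  {o: True, p: True}
  {o: True, p: False}
  {p: True, o: False}


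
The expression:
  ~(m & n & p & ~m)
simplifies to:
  True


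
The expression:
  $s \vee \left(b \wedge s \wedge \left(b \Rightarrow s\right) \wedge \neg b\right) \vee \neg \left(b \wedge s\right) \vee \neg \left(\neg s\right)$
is always true.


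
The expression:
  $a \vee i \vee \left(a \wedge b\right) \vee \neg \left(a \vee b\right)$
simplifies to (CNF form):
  $a \vee i \vee \neg b$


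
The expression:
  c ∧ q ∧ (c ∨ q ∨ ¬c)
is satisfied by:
  {c: True, q: True}


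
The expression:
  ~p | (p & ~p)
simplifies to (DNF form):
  ~p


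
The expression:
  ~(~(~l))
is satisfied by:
  {l: False}


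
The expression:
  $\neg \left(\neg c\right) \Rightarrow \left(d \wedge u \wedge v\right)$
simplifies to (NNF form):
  $\left(d \wedge u \wedge v\right) \vee \neg c$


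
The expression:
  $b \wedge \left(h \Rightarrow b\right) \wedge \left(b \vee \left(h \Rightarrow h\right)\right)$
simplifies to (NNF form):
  $b$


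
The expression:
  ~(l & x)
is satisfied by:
  {l: False, x: False}
  {x: True, l: False}
  {l: True, x: False}


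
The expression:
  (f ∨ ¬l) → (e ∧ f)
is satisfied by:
  {l: True, e: True, f: False}
  {l: True, e: False, f: False}
  {l: True, f: True, e: True}
  {f: True, e: True, l: False}


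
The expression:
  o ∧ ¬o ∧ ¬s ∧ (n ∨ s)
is never true.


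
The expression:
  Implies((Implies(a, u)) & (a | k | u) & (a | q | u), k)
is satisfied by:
  {k: True, u: False}
  {u: False, k: False}
  {u: True, k: True}


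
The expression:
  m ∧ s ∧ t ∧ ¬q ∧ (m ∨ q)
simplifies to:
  m ∧ s ∧ t ∧ ¬q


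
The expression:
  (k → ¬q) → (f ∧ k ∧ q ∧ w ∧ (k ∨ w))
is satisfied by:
  {q: True, k: True}


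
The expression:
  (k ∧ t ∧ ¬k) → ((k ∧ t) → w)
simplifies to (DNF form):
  True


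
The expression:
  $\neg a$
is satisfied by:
  {a: False}


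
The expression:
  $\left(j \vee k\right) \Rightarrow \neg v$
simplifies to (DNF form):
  $\left(\neg j \wedge \neg k\right) \vee \neg v$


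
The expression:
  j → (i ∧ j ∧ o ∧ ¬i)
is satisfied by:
  {j: False}


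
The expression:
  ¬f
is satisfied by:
  {f: False}


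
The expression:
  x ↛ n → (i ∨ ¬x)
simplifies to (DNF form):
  i ∨ n ∨ ¬x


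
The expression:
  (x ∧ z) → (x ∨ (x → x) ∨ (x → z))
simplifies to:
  True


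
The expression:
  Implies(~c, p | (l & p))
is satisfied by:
  {c: True, p: True}
  {c: True, p: False}
  {p: True, c: False}


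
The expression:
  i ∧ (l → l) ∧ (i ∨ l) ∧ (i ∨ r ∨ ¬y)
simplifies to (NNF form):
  i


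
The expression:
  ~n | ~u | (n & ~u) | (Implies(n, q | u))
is always true.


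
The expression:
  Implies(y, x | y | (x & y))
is always true.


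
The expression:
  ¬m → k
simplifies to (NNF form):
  k ∨ m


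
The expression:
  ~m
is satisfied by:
  {m: False}


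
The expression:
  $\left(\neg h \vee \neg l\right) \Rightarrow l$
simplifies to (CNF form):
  $l$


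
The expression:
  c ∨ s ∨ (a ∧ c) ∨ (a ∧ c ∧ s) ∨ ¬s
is always true.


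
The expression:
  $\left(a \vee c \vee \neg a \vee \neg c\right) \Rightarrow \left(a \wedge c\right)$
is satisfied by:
  {a: True, c: True}


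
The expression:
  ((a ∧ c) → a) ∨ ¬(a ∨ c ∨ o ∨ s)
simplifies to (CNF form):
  True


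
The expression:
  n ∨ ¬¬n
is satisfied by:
  {n: True}


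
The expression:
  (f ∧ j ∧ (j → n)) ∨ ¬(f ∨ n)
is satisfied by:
  {j: True, n: False, f: False}
  {j: False, n: False, f: False}
  {n: True, f: True, j: True}


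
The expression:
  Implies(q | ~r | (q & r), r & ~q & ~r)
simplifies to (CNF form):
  r & ~q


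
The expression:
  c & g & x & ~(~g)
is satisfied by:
  {c: True, x: True, g: True}


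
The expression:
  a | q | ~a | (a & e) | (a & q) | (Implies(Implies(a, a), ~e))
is always true.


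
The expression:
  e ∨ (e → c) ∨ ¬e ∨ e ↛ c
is always true.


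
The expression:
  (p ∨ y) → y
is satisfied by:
  {y: True, p: False}
  {p: False, y: False}
  {p: True, y: True}


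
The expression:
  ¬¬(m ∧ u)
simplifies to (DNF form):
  m ∧ u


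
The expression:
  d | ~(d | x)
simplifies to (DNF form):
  d | ~x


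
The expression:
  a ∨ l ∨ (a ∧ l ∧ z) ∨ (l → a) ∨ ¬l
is always true.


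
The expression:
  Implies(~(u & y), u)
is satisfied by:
  {u: True}


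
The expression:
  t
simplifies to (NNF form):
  t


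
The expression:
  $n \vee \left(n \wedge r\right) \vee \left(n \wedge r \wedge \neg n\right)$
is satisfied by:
  {n: True}


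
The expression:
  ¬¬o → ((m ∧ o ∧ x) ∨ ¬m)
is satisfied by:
  {x: True, m: False, o: False}
  {m: False, o: False, x: False}
  {x: True, o: True, m: False}
  {o: True, m: False, x: False}
  {x: True, m: True, o: False}
  {m: True, x: False, o: False}
  {x: True, o: True, m: True}


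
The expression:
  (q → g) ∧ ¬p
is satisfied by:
  {g: True, p: False, q: False}
  {p: False, q: False, g: False}
  {q: True, g: True, p: False}


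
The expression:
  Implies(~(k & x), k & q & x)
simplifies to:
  k & x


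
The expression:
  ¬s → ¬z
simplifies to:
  s ∨ ¬z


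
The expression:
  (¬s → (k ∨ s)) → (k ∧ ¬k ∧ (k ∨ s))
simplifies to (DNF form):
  ¬k ∧ ¬s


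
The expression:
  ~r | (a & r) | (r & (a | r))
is always true.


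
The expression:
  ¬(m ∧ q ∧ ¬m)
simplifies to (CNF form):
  True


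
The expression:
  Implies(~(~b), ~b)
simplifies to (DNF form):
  ~b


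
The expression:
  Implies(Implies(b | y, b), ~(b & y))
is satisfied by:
  {y: False, b: False}
  {b: True, y: False}
  {y: True, b: False}


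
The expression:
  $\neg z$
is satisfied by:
  {z: False}


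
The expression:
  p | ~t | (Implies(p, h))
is always true.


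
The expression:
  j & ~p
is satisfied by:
  {j: True, p: False}


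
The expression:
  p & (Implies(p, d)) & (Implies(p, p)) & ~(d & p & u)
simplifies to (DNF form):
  d & p & ~u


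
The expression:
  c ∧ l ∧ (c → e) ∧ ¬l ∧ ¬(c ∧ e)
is never true.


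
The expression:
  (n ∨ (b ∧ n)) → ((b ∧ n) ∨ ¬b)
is always true.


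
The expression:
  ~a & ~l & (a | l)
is never true.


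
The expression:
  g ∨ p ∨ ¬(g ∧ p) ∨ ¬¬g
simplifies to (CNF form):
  True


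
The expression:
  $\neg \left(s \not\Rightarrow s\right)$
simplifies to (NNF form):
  $\text{True}$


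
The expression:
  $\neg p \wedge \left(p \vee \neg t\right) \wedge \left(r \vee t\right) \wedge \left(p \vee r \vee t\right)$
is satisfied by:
  {r: True, p: False, t: False}


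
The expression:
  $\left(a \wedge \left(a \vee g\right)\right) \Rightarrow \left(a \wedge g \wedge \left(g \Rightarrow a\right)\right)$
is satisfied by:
  {g: True, a: False}
  {a: False, g: False}
  {a: True, g: True}


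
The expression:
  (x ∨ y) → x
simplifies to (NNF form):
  x ∨ ¬y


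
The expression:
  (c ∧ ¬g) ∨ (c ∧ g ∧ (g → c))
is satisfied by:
  {c: True}


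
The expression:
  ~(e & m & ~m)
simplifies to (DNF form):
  True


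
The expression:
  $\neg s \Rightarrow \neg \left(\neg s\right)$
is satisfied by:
  {s: True}


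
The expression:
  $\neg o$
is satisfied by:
  {o: False}


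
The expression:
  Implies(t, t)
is always true.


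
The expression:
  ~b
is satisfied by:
  {b: False}


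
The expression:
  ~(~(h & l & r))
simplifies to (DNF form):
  h & l & r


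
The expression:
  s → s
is always true.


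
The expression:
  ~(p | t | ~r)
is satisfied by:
  {r: True, p: False, t: False}


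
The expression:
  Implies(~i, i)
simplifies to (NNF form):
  i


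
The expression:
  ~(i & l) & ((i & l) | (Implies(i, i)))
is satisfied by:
  {l: False, i: False}
  {i: True, l: False}
  {l: True, i: False}


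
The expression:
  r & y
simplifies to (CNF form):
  r & y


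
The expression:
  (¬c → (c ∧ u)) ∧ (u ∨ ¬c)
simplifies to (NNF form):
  c ∧ u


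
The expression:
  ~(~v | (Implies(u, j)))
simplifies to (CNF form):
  u & v & ~j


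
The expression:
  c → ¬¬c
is always true.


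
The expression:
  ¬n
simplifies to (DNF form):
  ¬n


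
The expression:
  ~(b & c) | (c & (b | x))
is always true.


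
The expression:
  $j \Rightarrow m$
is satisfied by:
  {m: True, j: False}
  {j: False, m: False}
  {j: True, m: True}


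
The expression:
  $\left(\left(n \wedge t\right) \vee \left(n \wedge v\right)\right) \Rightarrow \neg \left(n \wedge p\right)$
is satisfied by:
  {t: False, p: False, n: False, v: False}
  {v: True, t: False, p: False, n: False}
  {t: True, v: False, p: False, n: False}
  {v: True, t: True, p: False, n: False}
  {n: True, v: False, t: False, p: False}
  {n: True, v: True, t: False, p: False}
  {n: True, t: True, v: False, p: False}
  {n: True, v: True, t: True, p: False}
  {p: True, n: False, t: False, v: False}
  {p: True, v: True, n: False, t: False}
  {p: True, t: True, n: False, v: False}
  {v: True, p: True, t: True, n: False}
  {p: True, n: True, v: False, t: False}


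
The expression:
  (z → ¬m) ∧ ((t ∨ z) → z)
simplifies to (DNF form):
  (z ∧ ¬m) ∨ (¬t ∧ ¬z)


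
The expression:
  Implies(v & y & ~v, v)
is always true.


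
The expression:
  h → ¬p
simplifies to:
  ¬h ∨ ¬p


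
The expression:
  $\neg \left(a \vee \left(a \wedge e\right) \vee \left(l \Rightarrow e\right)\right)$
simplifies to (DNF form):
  $l \wedge \neg a \wedge \neg e$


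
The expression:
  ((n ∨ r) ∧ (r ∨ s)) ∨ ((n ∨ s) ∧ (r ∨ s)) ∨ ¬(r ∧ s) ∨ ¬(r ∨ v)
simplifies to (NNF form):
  True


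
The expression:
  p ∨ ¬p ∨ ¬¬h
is always true.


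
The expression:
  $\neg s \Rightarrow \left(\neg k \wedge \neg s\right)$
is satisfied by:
  {s: True, k: False}
  {k: False, s: False}
  {k: True, s: True}


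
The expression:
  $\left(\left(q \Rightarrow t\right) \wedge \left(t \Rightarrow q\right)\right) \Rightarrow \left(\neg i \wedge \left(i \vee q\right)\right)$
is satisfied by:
  {t: True, i: False, q: False}
  {q: True, t: True, i: False}
  {i: True, t: True, q: False}
  {q: True, t: False, i: False}
  {q: True, i: True, t: False}


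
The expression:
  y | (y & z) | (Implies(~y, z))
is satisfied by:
  {y: True, z: True}
  {y: True, z: False}
  {z: True, y: False}


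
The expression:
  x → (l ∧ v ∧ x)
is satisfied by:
  {l: True, v: True, x: False}
  {l: True, v: False, x: False}
  {v: True, l: False, x: False}
  {l: False, v: False, x: False}
  {x: True, l: True, v: True}


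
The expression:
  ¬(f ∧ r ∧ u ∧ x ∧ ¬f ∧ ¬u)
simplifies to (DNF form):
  True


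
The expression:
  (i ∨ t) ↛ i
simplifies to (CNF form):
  t ∧ ¬i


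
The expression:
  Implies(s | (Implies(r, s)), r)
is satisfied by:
  {r: True}


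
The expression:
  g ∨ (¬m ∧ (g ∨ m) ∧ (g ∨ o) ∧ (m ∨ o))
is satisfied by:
  {g: True}


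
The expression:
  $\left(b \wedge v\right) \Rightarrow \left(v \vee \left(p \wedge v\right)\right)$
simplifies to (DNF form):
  $\text{True}$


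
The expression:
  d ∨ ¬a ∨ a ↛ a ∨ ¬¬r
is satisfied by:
  {r: True, d: True, a: False}
  {r: True, d: False, a: False}
  {d: True, r: False, a: False}
  {r: False, d: False, a: False}
  {r: True, a: True, d: True}
  {r: True, a: True, d: False}
  {a: True, d: True, r: False}


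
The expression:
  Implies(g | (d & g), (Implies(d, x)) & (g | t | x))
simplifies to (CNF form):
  x | ~d | ~g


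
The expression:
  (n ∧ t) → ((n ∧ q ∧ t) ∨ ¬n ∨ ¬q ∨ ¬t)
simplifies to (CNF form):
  True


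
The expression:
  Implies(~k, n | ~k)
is always true.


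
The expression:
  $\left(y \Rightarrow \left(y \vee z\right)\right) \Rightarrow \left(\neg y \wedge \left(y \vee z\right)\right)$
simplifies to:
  $z \wedge \neg y$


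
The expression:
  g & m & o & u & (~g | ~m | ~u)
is never true.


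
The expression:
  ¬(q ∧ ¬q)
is always true.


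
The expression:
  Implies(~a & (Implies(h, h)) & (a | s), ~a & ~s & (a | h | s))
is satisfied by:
  {a: True, s: False}
  {s: False, a: False}
  {s: True, a: True}


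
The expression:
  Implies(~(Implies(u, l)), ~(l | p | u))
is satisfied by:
  {l: True, u: False}
  {u: False, l: False}
  {u: True, l: True}


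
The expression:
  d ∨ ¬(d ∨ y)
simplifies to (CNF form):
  d ∨ ¬y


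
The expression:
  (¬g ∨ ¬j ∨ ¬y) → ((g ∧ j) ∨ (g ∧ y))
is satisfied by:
  {y: True, j: True, g: True}
  {y: True, g: True, j: False}
  {j: True, g: True, y: False}


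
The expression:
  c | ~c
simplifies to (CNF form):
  True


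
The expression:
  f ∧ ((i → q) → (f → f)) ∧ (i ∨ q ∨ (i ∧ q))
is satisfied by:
  {i: True, q: True, f: True}
  {i: True, f: True, q: False}
  {q: True, f: True, i: False}


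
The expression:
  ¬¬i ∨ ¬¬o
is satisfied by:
  {i: True, o: True}
  {i: True, o: False}
  {o: True, i: False}


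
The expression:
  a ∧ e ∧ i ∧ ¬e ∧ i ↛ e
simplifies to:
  False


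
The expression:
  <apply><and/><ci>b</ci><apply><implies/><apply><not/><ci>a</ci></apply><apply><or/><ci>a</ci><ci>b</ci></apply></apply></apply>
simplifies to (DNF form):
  <ci>b</ci>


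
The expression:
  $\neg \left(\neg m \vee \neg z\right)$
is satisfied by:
  {z: True, m: True}


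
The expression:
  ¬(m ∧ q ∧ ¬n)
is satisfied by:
  {n: True, m: False, q: False}
  {m: False, q: False, n: False}
  {n: True, q: True, m: False}
  {q: True, m: False, n: False}
  {n: True, m: True, q: False}
  {m: True, n: False, q: False}
  {n: True, q: True, m: True}


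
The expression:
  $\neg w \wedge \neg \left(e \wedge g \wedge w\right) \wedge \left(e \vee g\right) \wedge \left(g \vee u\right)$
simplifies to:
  $\neg w \wedge \left(e \vee g\right) \wedge \left(g \vee u\right)$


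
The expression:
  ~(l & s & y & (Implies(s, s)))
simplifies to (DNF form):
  ~l | ~s | ~y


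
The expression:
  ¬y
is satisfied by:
  {y: False}


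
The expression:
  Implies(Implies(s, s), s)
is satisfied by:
  {s: True}


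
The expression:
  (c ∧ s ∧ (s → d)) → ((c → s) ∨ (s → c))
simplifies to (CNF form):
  True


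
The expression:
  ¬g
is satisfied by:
  {g: False}


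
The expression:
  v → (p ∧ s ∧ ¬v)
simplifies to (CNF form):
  ¬v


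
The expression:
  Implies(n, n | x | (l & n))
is always true.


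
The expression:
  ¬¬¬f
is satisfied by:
  {f: False}


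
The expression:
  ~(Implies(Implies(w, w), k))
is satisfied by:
  {k: False}


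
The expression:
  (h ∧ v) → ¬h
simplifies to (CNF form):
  ¬h ∨ ¬v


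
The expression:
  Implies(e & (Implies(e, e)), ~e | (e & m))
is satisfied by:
  {m: True, e: False}
  {e: False, m: False}
  {e: True, m: True}


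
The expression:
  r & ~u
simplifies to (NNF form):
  r & ~u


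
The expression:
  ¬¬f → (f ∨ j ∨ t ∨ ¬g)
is always true.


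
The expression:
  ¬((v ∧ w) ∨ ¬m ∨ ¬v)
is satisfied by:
  {m: True, v: True, w: False}


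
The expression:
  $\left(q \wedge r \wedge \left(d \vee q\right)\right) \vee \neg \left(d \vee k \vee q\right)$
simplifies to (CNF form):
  $\left(q \vee \neg d\right) \wedge \left(q \vee \neg k\right) \wedge \left(r \vee \neg q\right)$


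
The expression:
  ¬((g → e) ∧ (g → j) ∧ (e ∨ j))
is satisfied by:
  {g: True, e: False, j: False}
  {g: False, e: False, j: False}
  {j: True, g: True, e: False}
  {e: True, g: True, j: False}


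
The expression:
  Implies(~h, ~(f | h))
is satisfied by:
  {h: True, f: False}
  {f: False, h: False}
  {f: True, h: True}


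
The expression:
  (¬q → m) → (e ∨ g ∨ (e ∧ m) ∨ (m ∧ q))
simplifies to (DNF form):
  e ∨ g ∨ (m ∧ q) ∨ (¬m ∧ ¬q)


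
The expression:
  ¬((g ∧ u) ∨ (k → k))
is never true.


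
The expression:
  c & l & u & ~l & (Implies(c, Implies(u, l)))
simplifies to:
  False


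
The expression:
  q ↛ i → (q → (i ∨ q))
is always true.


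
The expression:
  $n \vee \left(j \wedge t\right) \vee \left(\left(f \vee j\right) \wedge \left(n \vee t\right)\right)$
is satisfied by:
  {n: True, f: True, j: True, t: True}
  {n: True, f: True, t: True, j: False}
  {n: True, j: True, t: True, f: False}
  {n: True, t: True, j: False, f: False}
  {n: True, j: True, f: True, t: False}
  {n: True, f: True, t: False, j: False}
  {n: True, j: True, t: False, f: False}
  {n: True, t: False, j: False, f: False}
  {f: True, t: True, j: True, n: False}
  {f: True, t: True, j: False, n: False}
  {t: True, j: True, f: False, n: False}


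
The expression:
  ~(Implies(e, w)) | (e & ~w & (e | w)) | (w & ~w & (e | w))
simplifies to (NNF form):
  e & ~w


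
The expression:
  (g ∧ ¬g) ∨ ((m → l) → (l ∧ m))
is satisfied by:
  {m: True}


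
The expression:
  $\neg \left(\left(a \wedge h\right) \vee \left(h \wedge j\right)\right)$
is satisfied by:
  {j: False, h: False, a: False}
  {a: True, j: False, h: False}
  {j: True, a: False, h: False}
  {a: True, j: True, h: False}
  {h: True, a: False, j: False}


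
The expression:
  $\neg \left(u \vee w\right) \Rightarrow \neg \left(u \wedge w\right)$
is always true.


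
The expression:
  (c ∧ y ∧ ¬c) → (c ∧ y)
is always true.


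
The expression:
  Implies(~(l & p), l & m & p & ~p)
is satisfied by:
  {p: True, l: True}


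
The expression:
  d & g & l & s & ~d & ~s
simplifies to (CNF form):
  False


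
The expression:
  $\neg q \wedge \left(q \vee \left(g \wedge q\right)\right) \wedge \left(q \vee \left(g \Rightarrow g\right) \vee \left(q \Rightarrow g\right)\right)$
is never true.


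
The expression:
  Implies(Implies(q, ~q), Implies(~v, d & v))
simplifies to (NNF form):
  q | v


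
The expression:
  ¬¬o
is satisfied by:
  {o: True}


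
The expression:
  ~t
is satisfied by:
  {t: False}


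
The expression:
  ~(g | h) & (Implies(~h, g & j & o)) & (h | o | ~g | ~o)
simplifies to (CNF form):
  False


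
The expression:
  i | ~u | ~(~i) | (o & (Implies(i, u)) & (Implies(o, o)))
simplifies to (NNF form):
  i | o | ~u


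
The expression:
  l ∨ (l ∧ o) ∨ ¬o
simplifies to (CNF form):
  l ∨ ¬o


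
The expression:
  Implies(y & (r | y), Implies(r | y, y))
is always true.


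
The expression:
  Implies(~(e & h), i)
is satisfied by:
  {i: True, h: True, e: True}
  {i: True, h: True, e: False}
  {i: True, e: True, h: False}
  {i: True, e: False, h: False}
  {h: True, e: True, i: False}


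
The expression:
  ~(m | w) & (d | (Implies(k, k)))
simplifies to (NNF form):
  ~m & ~w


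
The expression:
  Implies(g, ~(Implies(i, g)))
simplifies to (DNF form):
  ~g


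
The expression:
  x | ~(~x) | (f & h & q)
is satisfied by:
  {x: True, h: True, f: True, q: True}
  {x: True, h: True, f: True, q: False}
  {x: True, h: True, q: True, f: False}
  {x: True, h: True, q: False, f: False}
  {x: True, f: True, q: True, h: False}
  {x: True, f: True, q: False, h: False}
  {x: True, f: False, q: True, h: False}
  {x: True, f: False, q: False, h: False}
  {h: True, f: True, q: True, x: False}


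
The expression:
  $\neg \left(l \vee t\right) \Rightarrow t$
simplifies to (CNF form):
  $l \vee t$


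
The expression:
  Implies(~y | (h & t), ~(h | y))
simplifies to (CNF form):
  (y | ~h) & (~h | ~t)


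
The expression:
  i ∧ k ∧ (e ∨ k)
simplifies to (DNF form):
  i ∧ k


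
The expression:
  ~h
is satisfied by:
  {h: False}


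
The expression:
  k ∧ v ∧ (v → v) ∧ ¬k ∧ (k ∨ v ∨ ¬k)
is never true.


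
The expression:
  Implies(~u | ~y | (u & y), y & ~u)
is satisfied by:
  {y: True, u: False}


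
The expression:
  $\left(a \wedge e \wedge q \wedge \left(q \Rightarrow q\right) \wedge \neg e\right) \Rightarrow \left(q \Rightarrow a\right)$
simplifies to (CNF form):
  $\text{True}$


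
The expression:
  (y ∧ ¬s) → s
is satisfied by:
  {s: True, y: False}
  {y: False, s: False}
  {y: True, s: True}


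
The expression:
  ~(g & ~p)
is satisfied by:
  {p: True, g: False}
  {g: False, p: False}
  {g: True, p: True}


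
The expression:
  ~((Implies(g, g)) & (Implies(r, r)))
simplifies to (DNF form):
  False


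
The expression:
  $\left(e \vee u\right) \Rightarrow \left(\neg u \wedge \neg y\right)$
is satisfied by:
  {u: False, e: False, y: False}
  {y: True, u: False, e: False}
  {e: True, u: False, y: False}


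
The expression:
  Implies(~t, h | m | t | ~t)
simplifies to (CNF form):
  True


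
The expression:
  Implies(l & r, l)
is always true.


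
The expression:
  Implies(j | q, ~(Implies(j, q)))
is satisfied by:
  {q: False}


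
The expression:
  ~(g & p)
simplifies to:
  ~g | ~p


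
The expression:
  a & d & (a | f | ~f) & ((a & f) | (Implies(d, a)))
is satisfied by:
  {a: True, d: True}


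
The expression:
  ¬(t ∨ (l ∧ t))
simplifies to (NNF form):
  ¬t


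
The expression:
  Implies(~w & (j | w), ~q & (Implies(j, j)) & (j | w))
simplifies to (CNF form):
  w | ~j | ~q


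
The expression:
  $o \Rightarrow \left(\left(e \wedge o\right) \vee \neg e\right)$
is always true.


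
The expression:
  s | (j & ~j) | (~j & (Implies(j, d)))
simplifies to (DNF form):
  s | ~j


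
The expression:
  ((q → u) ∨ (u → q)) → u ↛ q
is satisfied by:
  {u: True, q: False}


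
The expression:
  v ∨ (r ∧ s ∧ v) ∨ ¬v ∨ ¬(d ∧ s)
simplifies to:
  True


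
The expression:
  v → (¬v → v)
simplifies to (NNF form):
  True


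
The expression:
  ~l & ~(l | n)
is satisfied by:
  {n: False, l: False}


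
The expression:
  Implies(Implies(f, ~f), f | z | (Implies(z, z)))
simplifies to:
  True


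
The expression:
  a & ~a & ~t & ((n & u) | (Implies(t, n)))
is never true.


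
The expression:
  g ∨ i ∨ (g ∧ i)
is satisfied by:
  {i: True, g: True}
  {i: True, g: False}
  {g: True, i: False}


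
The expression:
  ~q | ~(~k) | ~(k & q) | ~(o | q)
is always true.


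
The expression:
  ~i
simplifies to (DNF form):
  ~i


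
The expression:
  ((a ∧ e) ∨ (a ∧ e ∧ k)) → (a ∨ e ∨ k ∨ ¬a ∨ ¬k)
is always true.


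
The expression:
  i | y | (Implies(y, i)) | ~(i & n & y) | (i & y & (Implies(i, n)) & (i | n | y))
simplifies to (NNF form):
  True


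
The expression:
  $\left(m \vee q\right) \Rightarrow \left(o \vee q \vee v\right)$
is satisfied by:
  {q: True, v: True, o: True, m: False}
  {q: True, v: True, o: False, m: False}
  {q: True, o: True, m: False, v: False}
  {q: True, o: False, m: False, v: False}
  {v: True, o: True, m: False, q: False}
  {v: True, o: False, m: False, q: False}
  {o: True, v: False, m: False, q: False}
  {o: False, v: False, m: False, q: False}
  {q: True, v: True, m: True, o: True}
  {q: True, v: True, m: True, o: False}
  {q: True, m: True, o: True, v: False}
  {q: True, m: True, o: False, v: False}
  {m: True, v: True, o: True, q: False}
  {m: True, v: True, o: False, q: False}
  {m: True, o: True, v: False, q: False}


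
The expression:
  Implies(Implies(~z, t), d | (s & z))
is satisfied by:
  {d: True, s: True, t: False, z: False}
  {d: True, s: False, t: False, z: False}
  {d: True, z: True, s: True, t: False}
  {d: True, z: True, s: False, t: False}
  {d: True, t: True, s: True, z: False}
  {d: True, t: True, s: False, z: False}
  {d: True, t: True, z: True, s: True}
  {d: True, t: True, z: True, s: False}
  {s: True, d: False, t: False, z: False}
  {d: False, s: False, t: False, z: False}
  {z: True, s: True, d: False, t: False}
  {z: True, t: True, s: True, d: False}


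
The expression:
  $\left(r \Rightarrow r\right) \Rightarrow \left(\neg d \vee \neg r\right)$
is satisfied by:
  {d: False, r: False}
  {r: True, d: False}
  {d: True, r: False}


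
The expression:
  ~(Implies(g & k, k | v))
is never true.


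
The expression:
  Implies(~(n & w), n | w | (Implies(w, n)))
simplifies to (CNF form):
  True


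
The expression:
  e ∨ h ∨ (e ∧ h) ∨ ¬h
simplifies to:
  True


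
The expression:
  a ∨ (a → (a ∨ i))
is always true.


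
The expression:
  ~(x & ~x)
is always true.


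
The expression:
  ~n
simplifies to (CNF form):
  ~n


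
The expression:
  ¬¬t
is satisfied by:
  {t: True}


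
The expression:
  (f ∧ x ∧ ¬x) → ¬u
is always true.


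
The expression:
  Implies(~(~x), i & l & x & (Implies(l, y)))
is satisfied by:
  {y: True, i: True, l: True, x: False}
  {y: True, i: True, l: False, x: False}
  {y: True, l: True, i: False, x: False}
  {y: True, l: False, i: False, x: False}
  {i: True, l: True, y: False, x: False}
  {i: True, y: False, l: False, x: False}
  {i: False, l: True, y: False, x: False}
  {i: False, y: False, l: False, x: False}
  {y: True, x: True, i: True, l: True}


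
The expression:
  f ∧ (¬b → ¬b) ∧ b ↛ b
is never true.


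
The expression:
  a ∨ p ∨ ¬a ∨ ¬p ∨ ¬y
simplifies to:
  True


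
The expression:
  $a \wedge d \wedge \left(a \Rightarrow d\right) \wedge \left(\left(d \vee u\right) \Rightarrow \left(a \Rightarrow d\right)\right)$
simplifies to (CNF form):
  $a \wedge d$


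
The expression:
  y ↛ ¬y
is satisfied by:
  {y: True}


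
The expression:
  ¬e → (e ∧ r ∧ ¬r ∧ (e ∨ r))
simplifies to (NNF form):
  e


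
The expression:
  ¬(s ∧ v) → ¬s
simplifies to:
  v ∨ ¬s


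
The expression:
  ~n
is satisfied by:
  {n: False}


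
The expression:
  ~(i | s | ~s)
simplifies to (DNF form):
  False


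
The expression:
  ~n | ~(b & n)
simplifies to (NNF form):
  ~b | ~n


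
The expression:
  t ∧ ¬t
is never true.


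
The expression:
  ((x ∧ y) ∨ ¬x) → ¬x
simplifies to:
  ¬x ∨ ¬y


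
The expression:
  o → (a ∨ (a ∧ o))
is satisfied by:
  {a: True, o: False}
  {o: False, a: False}
  {o: True, a: True}


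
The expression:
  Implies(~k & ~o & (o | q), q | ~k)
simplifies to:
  True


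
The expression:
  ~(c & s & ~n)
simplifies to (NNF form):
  n | ~c | ~s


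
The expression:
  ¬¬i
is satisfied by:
  {i: True}


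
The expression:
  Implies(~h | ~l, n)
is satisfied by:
  {n: True, l: True, h: True}
  {n: True, l: True, h: False}
  {n: True, h: True, l: False}
  {n: True, h: False, l: False}
  {l: True, h: True, n: False}


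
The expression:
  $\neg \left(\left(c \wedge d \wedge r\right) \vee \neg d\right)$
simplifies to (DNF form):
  $\left(d \wedge \neg c\right) \vee \left(d \wedge \neg r\right)$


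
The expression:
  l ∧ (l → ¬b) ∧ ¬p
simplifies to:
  l ∧ ¬b ∧ ¬p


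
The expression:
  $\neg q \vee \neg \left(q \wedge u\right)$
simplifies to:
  $\neg q \vee \neg u$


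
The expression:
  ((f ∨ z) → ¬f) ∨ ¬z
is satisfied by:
  {z: False, f: False}
  {f: True, z: False}
  {z: True, f: False}


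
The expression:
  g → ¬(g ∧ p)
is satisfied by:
  {p: False, g: False}
  {g: True, p: False}
  {p: True, g: False}


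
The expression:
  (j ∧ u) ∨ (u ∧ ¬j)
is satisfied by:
  {u: True}


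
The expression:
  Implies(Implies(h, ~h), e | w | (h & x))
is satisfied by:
  {h: True, e: True, w: True}
  {h: True, e: True, w: False}
  {h: True, w: True, e: False}
  {h: True, w: False, e: False}
  {e: True, w: True, h: False}
  {e: True, w: False, h: False}
  {w: True, e: False, h: False}


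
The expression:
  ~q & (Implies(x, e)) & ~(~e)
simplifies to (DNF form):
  e & ~q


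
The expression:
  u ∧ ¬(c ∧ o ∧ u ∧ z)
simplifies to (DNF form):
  (u ∧ ¬c) ∨ (u ∧ ¬o) ∨ (u ∧ ¬z)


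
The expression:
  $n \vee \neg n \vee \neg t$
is always true.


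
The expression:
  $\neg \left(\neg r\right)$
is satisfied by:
  {r: True}


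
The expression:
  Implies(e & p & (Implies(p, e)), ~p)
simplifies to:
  ~e | ~p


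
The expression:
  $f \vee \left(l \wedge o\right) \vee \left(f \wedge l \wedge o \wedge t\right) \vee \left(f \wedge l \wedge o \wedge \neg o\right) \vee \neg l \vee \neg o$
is always true.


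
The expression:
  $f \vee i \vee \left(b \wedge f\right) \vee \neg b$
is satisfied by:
  {i: True, f: True, b: False}
  {i: True, f: False, b: False}
  {f: True, i: False, b: False}
  {i: False, f: False, b: False}
  {i: True, b: True, f: True}
  {i: True, b: True, f: False}
  {b: True, f: True, i: False}


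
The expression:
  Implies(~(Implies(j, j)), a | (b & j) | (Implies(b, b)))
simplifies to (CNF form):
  True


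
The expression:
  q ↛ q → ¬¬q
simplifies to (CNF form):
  True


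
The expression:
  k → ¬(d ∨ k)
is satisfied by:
  {k: False}


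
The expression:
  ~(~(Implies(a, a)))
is always true.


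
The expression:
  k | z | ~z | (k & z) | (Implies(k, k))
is always true.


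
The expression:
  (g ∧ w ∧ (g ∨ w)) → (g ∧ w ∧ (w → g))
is always true.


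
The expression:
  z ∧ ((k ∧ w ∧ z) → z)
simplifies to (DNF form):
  z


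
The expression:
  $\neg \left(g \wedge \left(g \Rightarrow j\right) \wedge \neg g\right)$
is always true.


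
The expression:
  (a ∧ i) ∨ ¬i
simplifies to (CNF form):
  a ∨ ¬i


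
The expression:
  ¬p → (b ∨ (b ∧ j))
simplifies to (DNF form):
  b ∨ p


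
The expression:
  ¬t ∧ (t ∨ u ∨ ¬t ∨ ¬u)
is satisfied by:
  {t: False}


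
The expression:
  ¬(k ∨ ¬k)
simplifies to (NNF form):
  False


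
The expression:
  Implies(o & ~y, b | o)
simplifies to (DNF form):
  True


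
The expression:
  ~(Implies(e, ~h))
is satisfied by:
  {h: True, e: True}


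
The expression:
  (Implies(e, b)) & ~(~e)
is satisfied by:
  {e: True, b: True}


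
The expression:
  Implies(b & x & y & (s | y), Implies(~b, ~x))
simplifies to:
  True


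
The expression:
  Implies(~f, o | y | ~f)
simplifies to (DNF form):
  True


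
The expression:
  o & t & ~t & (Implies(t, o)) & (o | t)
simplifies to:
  False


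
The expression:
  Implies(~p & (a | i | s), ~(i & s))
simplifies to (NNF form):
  p | ~i | ~s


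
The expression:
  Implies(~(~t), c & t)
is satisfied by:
  {c: True, t: False}
  {t: False, c: False}
  {t: True, c: True}


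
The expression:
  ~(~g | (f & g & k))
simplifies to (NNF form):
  g & (~f | ~k)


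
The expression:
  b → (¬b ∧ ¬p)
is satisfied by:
  {b: False}


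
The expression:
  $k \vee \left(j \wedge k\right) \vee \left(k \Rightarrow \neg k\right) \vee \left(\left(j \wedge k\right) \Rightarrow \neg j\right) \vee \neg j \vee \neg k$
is always true.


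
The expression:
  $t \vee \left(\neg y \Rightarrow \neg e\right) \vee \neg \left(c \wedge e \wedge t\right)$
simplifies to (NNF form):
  $\text{True}$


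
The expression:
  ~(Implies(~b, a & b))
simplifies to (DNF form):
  ~b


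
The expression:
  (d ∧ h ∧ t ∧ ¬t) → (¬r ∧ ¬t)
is always true.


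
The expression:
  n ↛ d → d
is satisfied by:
  {d: True, n: False}
  {n: False, d: False}
  {n: True, d: True}


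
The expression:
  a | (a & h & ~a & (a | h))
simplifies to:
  a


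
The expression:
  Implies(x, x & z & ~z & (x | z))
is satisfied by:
  {x: False}


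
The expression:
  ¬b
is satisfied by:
  {b: False}


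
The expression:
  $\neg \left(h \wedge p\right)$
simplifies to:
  $\neg h \vee \neg p$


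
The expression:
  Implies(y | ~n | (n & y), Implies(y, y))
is always true.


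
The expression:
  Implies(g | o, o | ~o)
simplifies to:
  True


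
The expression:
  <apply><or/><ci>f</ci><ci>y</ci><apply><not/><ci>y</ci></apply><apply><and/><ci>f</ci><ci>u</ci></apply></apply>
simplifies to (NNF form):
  <true/>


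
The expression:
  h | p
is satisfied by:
  {p: True, h: True}
  {p: True, h: False}
  {h: True, p: False}


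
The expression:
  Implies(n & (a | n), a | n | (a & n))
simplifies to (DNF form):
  True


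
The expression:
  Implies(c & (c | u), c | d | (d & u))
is always true.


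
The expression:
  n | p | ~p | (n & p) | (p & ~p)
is always true.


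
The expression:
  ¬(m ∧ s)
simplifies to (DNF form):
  ¬m ∨ ¬s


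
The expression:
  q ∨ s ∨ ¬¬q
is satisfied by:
  {q: True, s: True}
  {q: True, s: False}
  {s: True, q: False}


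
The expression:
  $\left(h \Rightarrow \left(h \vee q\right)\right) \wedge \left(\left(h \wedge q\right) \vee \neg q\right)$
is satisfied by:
  {h: True, q: False}
  {q: False, h: False}
  {q: True, h: True}


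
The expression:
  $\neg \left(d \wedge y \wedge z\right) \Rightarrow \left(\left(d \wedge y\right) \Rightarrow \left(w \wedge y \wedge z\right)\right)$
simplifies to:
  $z \vee \neg d \vee \neg y$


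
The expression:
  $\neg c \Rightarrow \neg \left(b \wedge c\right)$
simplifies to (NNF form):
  $\text{True}$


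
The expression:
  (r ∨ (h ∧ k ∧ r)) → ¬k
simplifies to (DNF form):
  ¬k ∨ ¬r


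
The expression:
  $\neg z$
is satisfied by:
  {z: False}


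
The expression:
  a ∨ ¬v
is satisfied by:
  {a: True, v: False}
  {v: False, a: False}
  {v: True, a: True}


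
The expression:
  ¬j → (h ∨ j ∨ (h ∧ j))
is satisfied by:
  {h: True, j: True}
  {h: True, j: False}
  {j: True, h: False}


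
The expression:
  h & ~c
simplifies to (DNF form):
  h & ~c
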